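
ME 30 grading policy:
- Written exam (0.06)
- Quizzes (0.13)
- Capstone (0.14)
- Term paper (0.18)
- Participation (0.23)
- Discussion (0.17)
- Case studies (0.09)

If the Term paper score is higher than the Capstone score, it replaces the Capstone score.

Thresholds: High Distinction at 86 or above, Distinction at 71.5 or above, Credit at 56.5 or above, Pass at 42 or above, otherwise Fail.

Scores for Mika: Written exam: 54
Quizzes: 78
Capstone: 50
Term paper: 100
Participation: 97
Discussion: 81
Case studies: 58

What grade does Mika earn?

Term paper (100) > Capstone (50), so Capstone counts as 100.
Weighted total:
  Written exam 54 × 0.06 = 3.24
  Quizzes 78 × 0.13 = 10.14
  Capstone 100 × 0.14 = 14
  Term paper 100 × 0.18 = 18
  Participation 97 × 0.23 = 22.31
  Discussion 81 × 0.17 = 13.77
  Case studies 58 × 0.09 = 5.22
Sum = 86.68
86.68 ≥ 86 → High Distinction

High Distinction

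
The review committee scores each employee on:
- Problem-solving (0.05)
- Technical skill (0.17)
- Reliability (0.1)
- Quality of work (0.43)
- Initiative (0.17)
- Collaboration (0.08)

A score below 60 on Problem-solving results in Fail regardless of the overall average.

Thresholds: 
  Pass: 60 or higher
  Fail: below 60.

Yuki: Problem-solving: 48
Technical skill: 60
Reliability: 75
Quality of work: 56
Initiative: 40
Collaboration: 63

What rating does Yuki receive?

Fail

Problem-solving score 48 < 60: minimum not met.
Weighted total:
  Problem-solving 48 × 0.05 = 2.4
  Technical skill 60 × 0.17 = 10.2
  Reliability 75 × 0.1 = 7.5
  Quality of work 56 × 0.43 = 24.08
  Initiative 40 × 0.17 = 6.8
  Collaboration 63 × 0.08 = 5.04
Sum = 56.02
Because the Problem-solving minimum was not met, the result is Fail.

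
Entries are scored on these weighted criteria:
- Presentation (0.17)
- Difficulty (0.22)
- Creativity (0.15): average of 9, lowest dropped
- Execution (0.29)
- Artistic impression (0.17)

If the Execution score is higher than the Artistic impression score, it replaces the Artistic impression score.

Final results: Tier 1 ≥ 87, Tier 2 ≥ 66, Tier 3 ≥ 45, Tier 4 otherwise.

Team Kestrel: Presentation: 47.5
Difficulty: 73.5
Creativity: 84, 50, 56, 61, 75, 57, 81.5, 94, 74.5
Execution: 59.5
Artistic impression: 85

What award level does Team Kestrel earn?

Tier 2

Creativity: drop 50 → average of remaining 8 = 583/8 = 72.875
Execution (59.5) ≤ Artistic impression (85), so Artistic impression stays at 85.
Weighted total:
  Presentation 47.5 × 0.17 = 8.075
  Difficulty 73.5 × 0.22 = 16.17
  Creativity 72.875 × 0.15 = 10.93125
  Execution 59.5 × 0.29 = 17.255
  Artistic impression 85 × 0.17 = 14.45
Sum = 66.88125
66.88125 is ≥ 66 and < 87 → Tier 2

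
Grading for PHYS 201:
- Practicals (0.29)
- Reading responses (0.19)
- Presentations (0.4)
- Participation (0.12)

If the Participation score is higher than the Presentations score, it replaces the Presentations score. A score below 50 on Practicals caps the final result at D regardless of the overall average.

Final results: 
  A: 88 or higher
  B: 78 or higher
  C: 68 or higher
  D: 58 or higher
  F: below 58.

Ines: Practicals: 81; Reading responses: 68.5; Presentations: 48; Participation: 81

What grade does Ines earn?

Participation (81) > Presentations (48), so Presentations counts as 81.
Practicals score 81 ≥ 50: minimum met.
Weighted total:
  Practicals 81 × 0.29 = 23.49
  Reading responses 68.5 × 0.19 = 13.015
  Presentations 81 × 0.4 = 32.4
  Participation 81 × 0.12 = 9.72
Sum = 78.625
78.625 is ≥ 78 and < 88 → B

B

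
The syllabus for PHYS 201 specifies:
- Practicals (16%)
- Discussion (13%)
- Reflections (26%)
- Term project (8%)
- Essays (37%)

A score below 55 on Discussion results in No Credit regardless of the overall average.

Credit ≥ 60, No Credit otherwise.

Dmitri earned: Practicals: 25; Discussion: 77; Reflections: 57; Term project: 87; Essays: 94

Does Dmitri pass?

Credit

Discussion score 77 ≥ 55: minimum met.
Weighted total:
  Practicals 25 × 0.16 = 4
  Discussion 77 × 0.13 = 10.01
  Reflections 57 × 0.26 = 14.82
  Term project 87 × 0.08 = 6.96
  Essays 94 × 0.37 = 34.78
Sum = 70.57
70.57 ≥ 60 → Credit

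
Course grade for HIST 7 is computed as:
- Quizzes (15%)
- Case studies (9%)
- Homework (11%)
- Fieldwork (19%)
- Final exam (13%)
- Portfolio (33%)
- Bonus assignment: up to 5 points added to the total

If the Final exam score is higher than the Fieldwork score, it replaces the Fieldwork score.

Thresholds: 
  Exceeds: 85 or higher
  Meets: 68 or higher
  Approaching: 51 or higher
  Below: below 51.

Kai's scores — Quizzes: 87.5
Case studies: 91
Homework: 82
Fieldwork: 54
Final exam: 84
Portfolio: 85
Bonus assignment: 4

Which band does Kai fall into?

Final exam (84) > Fieldwork (54), so Fieldwork counts as 84.
Weighted total:
  Quizzes 87.5 × 0.15 = 13.125
  Case studies 91 × 0.09 = 8.19
  Homework 82 × 0.11 = 9.02
  Fieldwork 84 × 0.19 = 15.96
  Final exam 84 × 0.13 = 10.92
  Portfolio 85 × 0.33 = 28.05
Sum = 85.265
Bonus assignment: 85.265 + 4 = 89.265
89.265 ≥ 85 → Exceeds

Exceeds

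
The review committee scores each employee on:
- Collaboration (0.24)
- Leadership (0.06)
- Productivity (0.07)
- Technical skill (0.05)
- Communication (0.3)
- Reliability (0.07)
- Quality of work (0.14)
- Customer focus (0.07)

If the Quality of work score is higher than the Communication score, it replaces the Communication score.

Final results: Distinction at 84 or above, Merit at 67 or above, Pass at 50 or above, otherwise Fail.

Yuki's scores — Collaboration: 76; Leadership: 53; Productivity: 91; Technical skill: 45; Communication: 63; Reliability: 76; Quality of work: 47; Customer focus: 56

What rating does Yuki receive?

Pass

Quality of work (47) ≤ Communication (63), so Communication stays at 63.
Weighted total:
  Collaboration 76 × 0.24 = 18.24
  Leadership 53 × 0.06 = 3.18
  Productivity 91 × 0.07 = 6.37
  Technical skill 45 × 0.05 = 2.25
  Communication 63 × 0.3 = 18.9
  Reliability 76 × 0.07 = 5.32
  Quality of work 47 × 0.14 = 6.58
  Customer focus 56 × 0.07 = 3.92
Sum = 64.76
64.76 is ≥ 50 and < 67 → Pass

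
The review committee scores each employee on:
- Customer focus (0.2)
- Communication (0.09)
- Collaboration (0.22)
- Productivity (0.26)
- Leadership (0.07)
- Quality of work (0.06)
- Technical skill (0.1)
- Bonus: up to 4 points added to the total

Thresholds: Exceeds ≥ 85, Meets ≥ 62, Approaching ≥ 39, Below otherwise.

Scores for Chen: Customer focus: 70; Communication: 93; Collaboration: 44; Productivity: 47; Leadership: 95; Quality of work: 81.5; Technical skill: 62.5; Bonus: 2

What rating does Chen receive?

Meets

Weighted total:
  Customer focus 70 × 0.2 = 14
  Communication 93 × 0.09 = 8.37
  Collaboration 44 × 0.22 = 9.68
  Productivity 47 × 0.26 = 12.22
  Leadership 95 × 0.07 = 6.65
  Quality of work 81.5 × 0.06 = 4.89
  Technical skill 62.5 × 0.1 = 6.25
Sum = 62.06
Bonus: 62.06 + 2 = 64.06
64.06 is ≥ 62 and < 85 → Meets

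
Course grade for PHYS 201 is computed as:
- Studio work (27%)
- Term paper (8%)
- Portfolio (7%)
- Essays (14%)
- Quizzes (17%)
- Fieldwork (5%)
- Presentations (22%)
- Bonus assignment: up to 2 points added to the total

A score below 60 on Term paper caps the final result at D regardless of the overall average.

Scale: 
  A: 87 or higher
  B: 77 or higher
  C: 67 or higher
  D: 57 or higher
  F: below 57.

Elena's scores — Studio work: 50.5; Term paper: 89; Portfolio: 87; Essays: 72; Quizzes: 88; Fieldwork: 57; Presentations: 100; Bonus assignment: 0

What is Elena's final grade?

C

Term paper score 89 ≥ 60: minimum met.
Weighted total:
  Studio work 50.5 × 0.27 = 13.635
  Term paper 89 × 0.08 = 7.12
  Portfolio 87 × 0.07 = 6.09
  Essays 72 × 0.14 = 10.08
  Quizzes 88 × 0.17 = 14.96
  Fieldwork 57 × 0.05 = 2.85
  Presentations 100 × 0.22 = 22
Sum = 76.735
Bonus assignment: 76.735 + 0 = 76.735
76.735 is ≥ 67 and < 77 → C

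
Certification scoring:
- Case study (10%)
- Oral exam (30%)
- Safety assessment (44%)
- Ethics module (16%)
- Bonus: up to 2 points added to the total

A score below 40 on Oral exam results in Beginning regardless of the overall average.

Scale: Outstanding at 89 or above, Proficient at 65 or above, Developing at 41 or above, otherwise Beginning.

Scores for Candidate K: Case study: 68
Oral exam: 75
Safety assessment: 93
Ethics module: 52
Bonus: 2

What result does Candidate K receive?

Oral exam score 75 ≥ 40: minimum met.
Weighted total:
  Case study 68 × 0.1 = 6.8
  Oral exam 75 × 0.3 = 22.5
  Safety assessment 93 × 0.44 = 40.92
  Ethics module 52 × 0.16 = 8.32
Sum = 78.54
Bonus: 78.54 + 2 = 80.54
80.54 is ≥ 65 and < 89 → Proficient

Proficient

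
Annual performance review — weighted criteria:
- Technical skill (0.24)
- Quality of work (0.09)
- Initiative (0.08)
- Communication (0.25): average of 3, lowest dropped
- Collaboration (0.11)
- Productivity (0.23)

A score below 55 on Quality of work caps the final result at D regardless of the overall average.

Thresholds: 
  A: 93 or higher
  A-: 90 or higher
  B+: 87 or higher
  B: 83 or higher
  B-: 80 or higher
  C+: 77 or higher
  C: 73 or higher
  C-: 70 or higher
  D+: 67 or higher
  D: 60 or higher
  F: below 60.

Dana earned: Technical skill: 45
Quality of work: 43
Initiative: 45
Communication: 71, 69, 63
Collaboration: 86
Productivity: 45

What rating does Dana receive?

Communication: drop 63 → average of remaining 2 = 140/2 = 70
Quality of work score 43 < 55: minimum not met.
Weighted total:
  Technical skill 45 × 0.24 = 10.8
  Quality of work 43 × 0.09 = 3.87
  Initiative 45 × 0.08 = 3.6
  Communication 70 × 0.25 = 17.5
  Collaboration 86 × 0.11 = 9.46
  Productivity 45 × 0.23 = 10.35
Sum = 55.58
55.58 would be F; cap at D applies → F.

F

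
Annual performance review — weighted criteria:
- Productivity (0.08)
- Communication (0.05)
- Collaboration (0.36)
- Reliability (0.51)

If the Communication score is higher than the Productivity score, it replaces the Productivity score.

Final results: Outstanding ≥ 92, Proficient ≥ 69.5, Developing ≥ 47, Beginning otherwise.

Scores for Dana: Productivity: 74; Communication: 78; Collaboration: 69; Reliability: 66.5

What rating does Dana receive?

Communication (78) > Productivity (74), so Productivity counts as 78.
Weighted total:
  Productivity 78 × 0.08 = 6.24
  Communication 78 × 0.05 = 3.9
  Collaboration 69 × 0.36 = 24.84
  Reliability 66.5 × 0.51 = 33.915
Sum = 68.895
68.895 is ≥ 47 and < 69.5 → Developing

Developing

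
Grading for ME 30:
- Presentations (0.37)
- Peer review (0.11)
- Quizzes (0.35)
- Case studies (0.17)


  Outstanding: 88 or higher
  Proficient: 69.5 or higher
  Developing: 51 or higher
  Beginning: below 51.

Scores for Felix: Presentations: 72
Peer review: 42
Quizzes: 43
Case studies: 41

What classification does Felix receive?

Weighted total:
  Presentations 72 × 0.37 = 26.64
  Peer review 42 × 0.11 = 4.62
  Quizzes 43 × 0.35 = 15.05
  Case studies 41 × 0.17 = 6.97
Sum = 53.28
53.28 is ≥ 51 and < 69.5 → Developing

Developing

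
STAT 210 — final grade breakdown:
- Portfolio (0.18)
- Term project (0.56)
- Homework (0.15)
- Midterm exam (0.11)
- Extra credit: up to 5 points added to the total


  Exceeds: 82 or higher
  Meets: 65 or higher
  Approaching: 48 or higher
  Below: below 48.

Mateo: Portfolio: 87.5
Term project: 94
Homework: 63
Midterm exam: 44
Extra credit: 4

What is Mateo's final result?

Exceeds

Weighted total:
  Portfolio 87.5 × 0.18 = 15.75
  Term project 94 × 0.56 = 52.64
  Homework 63 × 0.15 = 9.45
  Midterm exam 44 × 0.11 = 4.84
Sum = 82.68
Extra credit: 82.68 + 4 = 86.68
86.68 ≥ 82 → Exceeds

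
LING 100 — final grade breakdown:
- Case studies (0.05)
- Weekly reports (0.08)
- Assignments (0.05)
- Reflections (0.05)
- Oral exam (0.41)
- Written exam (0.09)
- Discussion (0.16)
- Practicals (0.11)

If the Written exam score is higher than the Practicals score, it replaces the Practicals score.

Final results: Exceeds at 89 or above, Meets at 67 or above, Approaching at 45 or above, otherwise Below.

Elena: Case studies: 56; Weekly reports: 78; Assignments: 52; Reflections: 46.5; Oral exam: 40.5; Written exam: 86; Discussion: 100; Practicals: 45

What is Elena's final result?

Approaching

Written exam (86) > Practicals (45), so Practicals counts as 86.
Weighted total:
  Case studies 56 × 0.05 = 2.8
  Weekly reports 78 × 0.08 = 6.24
  Assignments 52 × 0.05 = 2.6
  Reflections 46.5 × 0.05 = 2.325
  Oral exam 40.5 × 0.41 = 16.605
  Written exam 86 × 0.09 = 7.74
  Discussion 100 × 0.16 = 16
  Practicals 86 × 0.11 = 9.46
Sum = 63.77
63.77 is ≥ 45 and < 67 → Approaching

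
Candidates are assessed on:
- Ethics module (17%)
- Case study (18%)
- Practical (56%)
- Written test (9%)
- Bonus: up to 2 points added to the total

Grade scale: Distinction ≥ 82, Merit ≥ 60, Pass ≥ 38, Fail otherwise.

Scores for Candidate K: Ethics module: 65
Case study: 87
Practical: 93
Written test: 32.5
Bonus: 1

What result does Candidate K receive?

Distinction

Weighted total:
  Ethics module 65 × 0.17 = 11.05
  Case study 87 × 0.18 = 15.66
  Practical 93 × 0.56 = 52.08
  Written test 32.5 × 0.09 = 2.925
Sum = 81.715
Bonus: 81.715 + 1 = 82.715
82.715 ≥ 82 → Distinction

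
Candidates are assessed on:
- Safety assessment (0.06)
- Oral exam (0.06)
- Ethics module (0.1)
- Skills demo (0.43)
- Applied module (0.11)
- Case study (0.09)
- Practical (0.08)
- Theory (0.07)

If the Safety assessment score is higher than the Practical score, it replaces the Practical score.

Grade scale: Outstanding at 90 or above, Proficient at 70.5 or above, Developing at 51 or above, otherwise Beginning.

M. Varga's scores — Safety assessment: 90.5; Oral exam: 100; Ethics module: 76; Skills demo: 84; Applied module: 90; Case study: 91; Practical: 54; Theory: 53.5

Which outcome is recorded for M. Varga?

Proficient

Safety assessment (90.5) > Practical (54), so Practical counts as 90.5.
Weighted total:
  Safety assessment 90.5 × 0.06 = 5.43
  Oral exam 100 × 0.06 = 6
  Ethics module 76 × 0.1 = 7.6
  Skills demo 84 × 0.43 = 36.12
  Applied module 90 × 0.11 = 9.9
  Case study 91 × 0.09 = 8.19
  Practical 90.5 × 0.08 = 7.24
  Theory 53.5 × 0.07 = 3.745
Sum = 84.225
84.225 is ≥ 70.5 and < 90 → Proficient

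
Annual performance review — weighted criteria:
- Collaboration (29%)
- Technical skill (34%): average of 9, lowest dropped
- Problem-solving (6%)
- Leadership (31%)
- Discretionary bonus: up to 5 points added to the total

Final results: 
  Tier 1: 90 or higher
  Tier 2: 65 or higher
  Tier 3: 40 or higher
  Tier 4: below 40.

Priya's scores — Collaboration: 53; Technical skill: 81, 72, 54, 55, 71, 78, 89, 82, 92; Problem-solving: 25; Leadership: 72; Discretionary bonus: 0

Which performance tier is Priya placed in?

Tier 2

Technical skill: drop 54 → average of remaining 8 = 620/8 = 77.5
Weighted total:
  Collaboration 53 × 0.29 = 15.37
  Technical skill 77.5 × 0.34 = 26.35
  Problem-solving 25 × 0.06 = 1.5
  Leadership 72 × 0.31 = 22.32
Sum = 65.54
Discretionary bonus: 65.54 + 0 = 65.54
65.54 is ≥ 65 and < 90 → Tier 2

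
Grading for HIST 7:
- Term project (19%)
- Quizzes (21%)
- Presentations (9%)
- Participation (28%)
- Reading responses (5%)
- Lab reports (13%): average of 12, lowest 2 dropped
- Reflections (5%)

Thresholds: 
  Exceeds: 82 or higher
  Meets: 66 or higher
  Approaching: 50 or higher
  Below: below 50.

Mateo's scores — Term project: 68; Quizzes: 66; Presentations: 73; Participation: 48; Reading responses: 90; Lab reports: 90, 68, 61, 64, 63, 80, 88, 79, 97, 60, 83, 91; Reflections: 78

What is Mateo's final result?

Lab reports: drop 60, 61 → average of remaining 10 = 803/10 = 80.3
Weighted total:
  Term project 68 × 0.19 = 12.92
  Quizzes 66 × 0.21 = 13.86
  Presentations 73 × 0.09 = 6.57
  Participation 48 × 0.28 = 13.44
  Reading responses 90 × 0.05 = 4.5
  Lab reports 80.3 × 0.13 = 10.439
  Reflections 78 × 0.05 = 3.9
Sum = 65.629
65.629 is ≥ 50 and < 66 → Approaching

Approaching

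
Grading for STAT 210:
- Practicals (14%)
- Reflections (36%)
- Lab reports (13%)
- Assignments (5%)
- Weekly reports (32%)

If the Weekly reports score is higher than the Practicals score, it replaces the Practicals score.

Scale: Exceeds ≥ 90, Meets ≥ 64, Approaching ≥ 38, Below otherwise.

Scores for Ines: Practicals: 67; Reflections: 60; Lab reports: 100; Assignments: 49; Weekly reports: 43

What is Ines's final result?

Weekly reports (43) ≤ Practicals (67), so Practicals stays at 67.
Weighted total:
  Practicals 67 × 0.14 = 9.38
  Reflections 60 × 0.36 = 21.6
  Lab reports 100 × 0.13 = 13
  Assignments 49 × 0.05 = 2.45
  Weekly reports 43 × 0.32 = 13.76
Sum = 60.19
60.19 is ≥ 38 and < 64 → Approaching

Approaching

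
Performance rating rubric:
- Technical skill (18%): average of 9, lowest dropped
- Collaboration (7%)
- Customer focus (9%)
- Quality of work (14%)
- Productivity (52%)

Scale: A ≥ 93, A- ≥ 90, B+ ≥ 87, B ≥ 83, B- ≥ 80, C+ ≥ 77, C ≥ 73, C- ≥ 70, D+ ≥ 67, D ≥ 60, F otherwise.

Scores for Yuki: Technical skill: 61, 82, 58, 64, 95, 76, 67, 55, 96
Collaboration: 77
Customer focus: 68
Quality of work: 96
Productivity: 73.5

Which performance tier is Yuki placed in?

C

Technical skill: drop 55 → average of remaining 8 = 599/8 = 74.875
Weighted total:
  Technical skill 74.875 × 0.18 = 13.4775
  Collaboration 77 × 0.07 = 5.39
  Customer focus 68 × 0.09 = 6.12
  Quality of work 96 × 0.14 = 13.44
  Productivity 73.5 × 0.52 = 38.22
Sum = 76.6475
76.6475 is ≥ 73 and < 77 → C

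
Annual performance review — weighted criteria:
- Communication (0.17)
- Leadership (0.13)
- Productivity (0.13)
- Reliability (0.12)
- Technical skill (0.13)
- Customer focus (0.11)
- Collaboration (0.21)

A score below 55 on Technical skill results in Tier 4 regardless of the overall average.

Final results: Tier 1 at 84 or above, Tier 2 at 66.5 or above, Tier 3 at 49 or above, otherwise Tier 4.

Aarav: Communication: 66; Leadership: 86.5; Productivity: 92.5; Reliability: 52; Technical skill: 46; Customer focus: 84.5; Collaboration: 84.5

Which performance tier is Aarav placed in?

Tier 4

Technical skill score 46 < 55: minimum not met.
Weighted total:
  Communication 66 × 0.17 = 11.22
  Leadership 86.5 × 0.13 = 11.245
  Productivity 92.5 × 0.13 = 12.025
  Reliability 52 × 0.12 = 6.24
  Technical skill 46 × 0.13 = 5.98
  Customer focus 84.5 × 0.11 = 9.295
  Collaboration 84.5 × 0.21 = 17.745
Sum = 73.75
Because the Technical skill minimum was not met, the result is Tier 4.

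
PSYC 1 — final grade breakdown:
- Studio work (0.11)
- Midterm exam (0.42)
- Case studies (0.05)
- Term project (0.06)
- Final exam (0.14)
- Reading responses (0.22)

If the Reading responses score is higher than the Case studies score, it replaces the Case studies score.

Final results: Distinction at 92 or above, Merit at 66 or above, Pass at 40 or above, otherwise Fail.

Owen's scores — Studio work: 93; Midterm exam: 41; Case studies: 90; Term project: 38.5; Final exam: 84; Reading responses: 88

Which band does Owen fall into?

Pass

Reading responses (88) ≤ Case studies (90), so Case studies stays at 90.
Weighted total:
  Studio work 93 × 0.11 = 10.23
  Midterm exam 41 × 0.42 = 17.22
  Case studies 90 × 0.05 = 4.5
  Term project 38.5 × 0.06 = 2.31
  Final exam 84 × 0.14 = 11.76
  Reading responses 88 × 0.22 = 19.36
Sum = 65.38
65.38 is ≥ 40 and < 66 → Pass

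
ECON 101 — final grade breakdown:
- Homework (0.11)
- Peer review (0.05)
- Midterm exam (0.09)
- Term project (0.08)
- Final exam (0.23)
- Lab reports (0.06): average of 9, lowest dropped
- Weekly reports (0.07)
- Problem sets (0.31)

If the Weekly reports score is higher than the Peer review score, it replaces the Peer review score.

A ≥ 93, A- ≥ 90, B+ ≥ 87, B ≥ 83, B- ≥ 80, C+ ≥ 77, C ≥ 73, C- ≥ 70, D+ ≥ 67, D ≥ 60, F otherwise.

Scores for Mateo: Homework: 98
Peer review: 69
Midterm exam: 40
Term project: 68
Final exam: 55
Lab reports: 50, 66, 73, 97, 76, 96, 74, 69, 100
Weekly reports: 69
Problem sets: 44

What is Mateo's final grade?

F

Lab reports: drop 50 → average of remaining 8 = 651/8 = 81.375
Weekly reports (69) ≤ Peer review (69), so Peer review stays at 69.
Weighted total:
  Homework 98 × 0.11 = 10.78
  Peer review 69 × 0.05 = 3.45
  Midterm exam 40 × 0.09 = 3.6
  Term project 68 × 0.08 = 5.44
  Final exam 55 × 0.23 = 12.65
  Lab reports 81.375 × 0.06 = 4.8825
  Weekly reports 69 × 0.07 = 4.83
  Problem sets 44 × 0.31 = 13.64
Sum = 59.2725
59.2725 < 60 → F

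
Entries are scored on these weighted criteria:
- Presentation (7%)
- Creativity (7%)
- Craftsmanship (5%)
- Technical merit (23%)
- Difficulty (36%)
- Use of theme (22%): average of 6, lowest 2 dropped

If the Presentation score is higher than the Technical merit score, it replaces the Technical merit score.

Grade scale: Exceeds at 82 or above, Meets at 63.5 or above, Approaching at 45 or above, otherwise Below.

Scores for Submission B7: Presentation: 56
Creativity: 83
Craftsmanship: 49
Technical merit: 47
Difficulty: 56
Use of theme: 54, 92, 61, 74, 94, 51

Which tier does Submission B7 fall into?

Use of theme: drop 51, 54 → average of remaining 4 = 321/4 = 80.25
Presentation (56) > Technical merit (47), so Technical merit counts as 56.
Weighted total:
  Presentation 56 × 0.07 = 3.92
  Creativity 83 × 0.07 = 5.81
  Craftsmanship 49 × 0.05 = 2.45
  Technical merit 56 × 0.23 = 12.88
  Difficulty 56 × 0.36 = 20.16
  Use of theme 80.25 × 0.22 = 17.655
Sum = 62.875
62.875 is ≥ 45 and < 63.5 → Approaching

Approaching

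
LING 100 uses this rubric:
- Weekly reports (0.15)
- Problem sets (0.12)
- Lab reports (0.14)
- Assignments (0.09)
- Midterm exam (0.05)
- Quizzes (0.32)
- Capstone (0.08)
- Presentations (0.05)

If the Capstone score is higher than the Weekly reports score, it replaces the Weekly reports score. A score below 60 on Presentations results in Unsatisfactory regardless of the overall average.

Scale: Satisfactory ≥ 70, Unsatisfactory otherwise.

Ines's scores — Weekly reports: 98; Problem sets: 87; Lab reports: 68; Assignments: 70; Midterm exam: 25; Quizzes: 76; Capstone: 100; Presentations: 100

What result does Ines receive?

Capstone (100) > Weekly reports (98), so Weekly reports counts as 100.
Presentations score 100 ≥ 60: minimum met.
Weighted total:
  Weekly reports 100 × 0.15 = 15
  Problem sets 87 × 0.12 = 10.44
  Lab reports 68 × 0.14 = 9.52
  Assignments 70 × 0.09 = 6.3
  Midterm exam 25 × 0.05 = 1.25
  Quizzes 76 × 0.32 = 24.32
  Capstone 100 × 0.08 = 8
  Presentations 100 × 0.05 = 5
Sum = 79.83
79.83 ≥ 70 → Satisfactory

Satisfactory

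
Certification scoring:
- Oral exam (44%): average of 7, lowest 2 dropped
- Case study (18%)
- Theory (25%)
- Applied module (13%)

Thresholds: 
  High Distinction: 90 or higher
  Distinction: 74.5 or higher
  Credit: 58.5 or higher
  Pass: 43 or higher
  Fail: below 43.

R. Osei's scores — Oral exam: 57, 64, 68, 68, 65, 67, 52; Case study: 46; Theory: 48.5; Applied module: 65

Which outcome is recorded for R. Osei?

Oral exam: drop 52, 57 → average of remaining 5 = 332/5 = 66.4
Weighted total:
  Oral exam 66.4 × 0.44 = 29.216
  Case study 46 × 0.18 = 8.28
  Theory 48.5 × 0.25 = 12.125
  Applied module 65 × 0.13 = 8.45
Sum = 58.071
58.071 is ≥ 43 and < 58.5 → Pass

Pass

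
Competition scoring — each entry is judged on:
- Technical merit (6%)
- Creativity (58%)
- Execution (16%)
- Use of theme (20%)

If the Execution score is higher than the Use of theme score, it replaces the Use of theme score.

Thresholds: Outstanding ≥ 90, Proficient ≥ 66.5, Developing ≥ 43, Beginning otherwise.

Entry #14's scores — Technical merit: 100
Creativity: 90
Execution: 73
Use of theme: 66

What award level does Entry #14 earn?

Proficient

Execution (73) > Use of theme (66), so Use of theme counts as 73.
Weighted total:
  Technical merit 100 × 0.06 = 6
  Creativity 90 × 0.58 = 52.2
  Execution 73 × 0.16 = 11.68
  Use of theme 73 × 0.2 = 14.6
Sum = 84.48
84.48 is ≥ 66.5 and < 90 → Proficient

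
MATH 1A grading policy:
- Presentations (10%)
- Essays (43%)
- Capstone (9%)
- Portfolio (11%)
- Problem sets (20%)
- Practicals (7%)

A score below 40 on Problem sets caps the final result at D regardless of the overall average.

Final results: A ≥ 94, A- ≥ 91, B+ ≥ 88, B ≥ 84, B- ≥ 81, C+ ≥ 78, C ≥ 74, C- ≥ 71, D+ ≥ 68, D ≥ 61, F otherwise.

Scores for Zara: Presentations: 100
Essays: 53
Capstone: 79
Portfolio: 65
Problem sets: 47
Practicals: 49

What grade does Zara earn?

Problem sets score 47 ≥ 40: minimum met.
Weighted total:
  Presentations 100 × 0.1 = 10
  Essays 53 × 0.43 = 22.79
  Capstone 79 × 0.09 = 7.11
  Portfolio 65 × 0.11 = 7.15
  Problem sets 47 × 0.2 = 9.4
  Practicals 49 × 0.07 = 3.43
Sum = 59.88
59.88 < 61 → F

F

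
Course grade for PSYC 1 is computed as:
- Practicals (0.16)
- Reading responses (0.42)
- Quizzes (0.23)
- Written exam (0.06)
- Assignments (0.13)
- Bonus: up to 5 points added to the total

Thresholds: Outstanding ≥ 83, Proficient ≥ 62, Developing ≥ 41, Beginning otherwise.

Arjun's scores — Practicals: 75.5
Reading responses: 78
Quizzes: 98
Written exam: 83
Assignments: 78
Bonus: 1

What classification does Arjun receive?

Outstanding

Weighted total:
  Practicals 75.5 × 0.16 = 12.08
  Reading responses 78 × 0.42 = 32.76
  Quizzes 98 × 0.23 = 22.54
  Written exam 83 × 0.06 = 4.98
  Assignments 78 × 0.13 = 10.14
Sum = 82.5
Bonus: 82.5 + 1 = 83.5
83.5 ≥ 83 → Outstanding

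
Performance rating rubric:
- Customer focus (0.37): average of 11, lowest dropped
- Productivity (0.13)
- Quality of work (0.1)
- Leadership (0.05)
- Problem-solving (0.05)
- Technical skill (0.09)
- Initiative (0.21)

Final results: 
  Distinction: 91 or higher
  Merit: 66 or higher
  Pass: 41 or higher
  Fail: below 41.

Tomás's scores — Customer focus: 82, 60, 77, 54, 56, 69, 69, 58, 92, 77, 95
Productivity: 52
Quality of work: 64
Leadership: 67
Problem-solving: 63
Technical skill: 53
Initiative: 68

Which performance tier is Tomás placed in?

Pass

Customer focus: drop 54 → average of remaining 10 = 735/10 = 73.5
Weighted total:
  Customer focus 73.5 × 0.37 = 27.195
  Productivity 52 × 0.13 = 6.76
  Quality of work 64 × 0.1 = 6.4
  Leadership 67 × 0.05 = 3.35
  Problem-solving 63 × 0.05 = 3.15
  Technical skill 53 × 0.09 = 4.77
  Initiative 68 × 0.21 = 14.28
Sum = 65.905
65.905 is ≥ 41 and < 66 → Pass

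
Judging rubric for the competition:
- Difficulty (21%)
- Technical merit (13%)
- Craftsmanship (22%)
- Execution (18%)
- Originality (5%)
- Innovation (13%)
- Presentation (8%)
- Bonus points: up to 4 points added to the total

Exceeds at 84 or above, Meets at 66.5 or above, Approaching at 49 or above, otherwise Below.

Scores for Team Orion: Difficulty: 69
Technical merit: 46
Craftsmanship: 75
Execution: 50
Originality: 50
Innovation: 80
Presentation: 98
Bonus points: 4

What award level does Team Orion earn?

Meets

Weighted total:
  Difficulty 69 × 0.21 = 14.49
  Technical merit 46 × 0.13 = 5.98
  Craftsmanship 75 × 0.22 = 16.5
  Execution 50 × 0.18 = 9
  Originality 50 × 0.05 = 2.5
  Innovation 80 × 0.13 = 10.4
  Presentation 98 × 0.08 = 7.84
Sum = 66.71
Bonus points: 66.71 + 4 = 70.71
70.71 is ≥ 66.5 and < 84 → Meets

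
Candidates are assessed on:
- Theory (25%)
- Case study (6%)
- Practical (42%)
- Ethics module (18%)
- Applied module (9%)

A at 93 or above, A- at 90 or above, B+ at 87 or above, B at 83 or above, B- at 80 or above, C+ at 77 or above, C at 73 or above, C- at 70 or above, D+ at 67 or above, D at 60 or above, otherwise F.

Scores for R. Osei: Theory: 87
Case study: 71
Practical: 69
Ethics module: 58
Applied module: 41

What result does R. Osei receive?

Weighted total:
  Theory 87 × 0.25 = 21.75
  Case study 71 × 0.06 = 4.26
  Practical 69 × 0.42 = 28.98
  Ethics module 58 × 0.18 = 10.44
  Applied module 41 × 0.09 = 3.69
Sum = 69.12
69.12 is ≥ 67 and < 70 → D+

D+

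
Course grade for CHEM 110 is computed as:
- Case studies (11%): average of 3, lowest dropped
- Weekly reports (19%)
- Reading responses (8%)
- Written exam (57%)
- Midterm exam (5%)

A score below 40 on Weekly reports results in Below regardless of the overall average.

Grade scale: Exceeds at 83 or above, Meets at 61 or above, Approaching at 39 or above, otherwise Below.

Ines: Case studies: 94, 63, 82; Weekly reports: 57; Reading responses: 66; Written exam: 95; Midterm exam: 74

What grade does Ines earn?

Case studies: drop 63 → average of remaining 2 = 176/2 = 88
Weekly reports score 57 ≥ 40: minimum met.
Weighted total:
  Case studies 88 × 0.11 = 9.68
  Weekly reports 57 × 0.19 = 10.83
  Reading responses 66 × 0.08 = 5.28
  Written exam 95 × 0.57 = 54.15
  Midterm exam 74 × 0.05 = 3.7
Sum = 83.64
83.64 ≥ 83 → Exceeds

Exceeds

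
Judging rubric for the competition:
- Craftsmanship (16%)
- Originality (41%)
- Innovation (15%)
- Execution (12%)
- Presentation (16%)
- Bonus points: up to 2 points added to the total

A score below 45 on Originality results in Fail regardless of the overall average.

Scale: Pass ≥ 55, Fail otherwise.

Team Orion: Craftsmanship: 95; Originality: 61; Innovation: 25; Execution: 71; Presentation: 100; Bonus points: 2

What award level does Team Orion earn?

Originality score 61 ≥ 45: minimum met.
Weighted total:
  Craftsmanship 95 × 0.16 = 15.2
  Originality 61 × 0.41 = 25.01
  Innovation 25 × 0.15 = 3.75
  Execution 71 × 0.12 = 8.52
  Presentation 100 × 0.16 = 16
Sum = 68.48
Bonus points: 68.48 + 2 = 70.48
70.48 ≥ 55 → Pass

Pass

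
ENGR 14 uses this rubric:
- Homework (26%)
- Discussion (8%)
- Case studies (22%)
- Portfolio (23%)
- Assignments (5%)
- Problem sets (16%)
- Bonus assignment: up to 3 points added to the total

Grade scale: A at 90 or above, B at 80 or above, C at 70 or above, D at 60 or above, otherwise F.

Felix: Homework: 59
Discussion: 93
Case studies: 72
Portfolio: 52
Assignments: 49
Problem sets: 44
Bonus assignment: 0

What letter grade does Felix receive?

D

Weighted total:
  Homework 59 × 0.26 = 15.34
  Discussion 93 × 0.08 = 7.44
  Case studies 72 × 0.22 = 15.84
  Portfolio 52 × 0.23 = 11.96
  Assignments 49 × 0.05 = 2.45
  Problem sets 44 × 0.16 = 7.04
Sum = 60.07
Bonus assignment: 60.07 + 0 = 60.07
60.07 is ≥ 60 and < 70 → D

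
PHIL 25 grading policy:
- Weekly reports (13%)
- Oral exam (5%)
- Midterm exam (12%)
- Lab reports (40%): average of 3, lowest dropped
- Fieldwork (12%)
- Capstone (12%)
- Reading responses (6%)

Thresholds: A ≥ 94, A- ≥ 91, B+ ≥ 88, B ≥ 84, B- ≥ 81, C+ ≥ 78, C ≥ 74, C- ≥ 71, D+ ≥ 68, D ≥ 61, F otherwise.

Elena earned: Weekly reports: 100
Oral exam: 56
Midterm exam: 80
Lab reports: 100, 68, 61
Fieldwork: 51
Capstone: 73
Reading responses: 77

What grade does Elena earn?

Lab reports: drop 61 → average of remaining 2 = 168/2 = 84
Weighted total:
  Weekly reports 100 × 0.13 = 13
  Oral exam 56 × 0.05 = 2.8
  Midterm exam 80 × 0.12 = 9.6
  Lab reports 84 × 0.4 = 33.6
  Fieldwork 51 × 0.12 = 6.12
  Capstone 73 × 0.12 = 8.76
  Reading responses 77 × 0.06 = 4.62
Sum = 78.5
78.5 is ≥ 78 and < 81 → C+

C+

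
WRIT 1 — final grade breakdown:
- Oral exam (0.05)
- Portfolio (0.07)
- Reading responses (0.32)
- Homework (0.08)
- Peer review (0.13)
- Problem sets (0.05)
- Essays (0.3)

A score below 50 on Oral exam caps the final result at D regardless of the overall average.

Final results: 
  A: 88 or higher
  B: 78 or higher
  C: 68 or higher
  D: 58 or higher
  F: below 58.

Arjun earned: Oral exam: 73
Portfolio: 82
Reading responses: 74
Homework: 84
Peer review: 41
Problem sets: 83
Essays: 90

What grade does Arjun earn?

C

Oral exam score 73 ≥ 50: minimum met.
Weighted total:
  Oral exam 73 × 0.05 = 3.65
  Portfolio 82 × 0.07 = 5.74
  Reading responses 74 × 0.32 = 23.68
  Homework 84 × 0.08 = 6.72
  Peer review 41 × 0.13 = 5.33
  Problem sets 83 × 0.05 = 4.15
  Essays 90 × 0.3 = 27
Sum = 76.27
76.27 is ≥ 68 and < 78 → C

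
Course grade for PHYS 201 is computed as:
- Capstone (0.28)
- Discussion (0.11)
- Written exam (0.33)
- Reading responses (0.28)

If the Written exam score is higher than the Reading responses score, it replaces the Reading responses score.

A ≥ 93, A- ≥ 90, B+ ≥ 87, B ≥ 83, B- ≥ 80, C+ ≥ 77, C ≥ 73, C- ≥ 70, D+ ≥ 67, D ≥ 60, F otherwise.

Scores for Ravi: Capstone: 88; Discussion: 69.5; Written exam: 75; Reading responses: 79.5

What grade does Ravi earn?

Written exam (75) ≤ Reading responses (79.5), so Reading responses stays at 79.5.
Weighted total:
  Capstone 88 × 0.28 = 24.64
  Discussion 69.5 × 0.11 = 7.645
  Written exam 75 × 0.33 = 24.75
  Reading responses 79.5 × 0.28 = 22.26
Sum = 79.295
79.295 is ≥ 77 and < 80 → C+

C+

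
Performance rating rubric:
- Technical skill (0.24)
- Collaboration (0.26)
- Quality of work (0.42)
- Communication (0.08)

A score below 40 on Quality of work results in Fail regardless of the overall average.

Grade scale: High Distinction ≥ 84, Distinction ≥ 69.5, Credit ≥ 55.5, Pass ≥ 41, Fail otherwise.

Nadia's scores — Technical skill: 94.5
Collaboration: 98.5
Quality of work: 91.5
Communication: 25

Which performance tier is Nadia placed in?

Quality of work score 91.5 ≥ 40: minimum met.
Weighted total:
  Technical skill 94.5 × 0.24 = 22.68
  Collaboration 98.5 × 0.26 = 25.61
  Quality of work 91.5 × 0.42 = 38.43
  Communication 25 × 0.08 = 2
Sum = 88.72
88.72 ≥ 84 → High Distinction

High Distinction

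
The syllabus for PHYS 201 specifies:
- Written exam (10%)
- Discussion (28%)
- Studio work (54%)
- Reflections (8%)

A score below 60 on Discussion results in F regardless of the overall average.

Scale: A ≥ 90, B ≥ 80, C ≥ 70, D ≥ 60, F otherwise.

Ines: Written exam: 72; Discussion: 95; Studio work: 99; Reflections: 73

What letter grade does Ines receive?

Discussion score 95 ≥ 60: minimum met.
Weighted total:
  Written exam 72 × 0.1 = 7.2
  Discussion 95 × 0.28 = 26.6
  Studio work 99 × 0.54 = 53.46
  Reflections 73 × 0.08 = 5.84
Sum = 93.1
93.1 ≥ 90 → A

A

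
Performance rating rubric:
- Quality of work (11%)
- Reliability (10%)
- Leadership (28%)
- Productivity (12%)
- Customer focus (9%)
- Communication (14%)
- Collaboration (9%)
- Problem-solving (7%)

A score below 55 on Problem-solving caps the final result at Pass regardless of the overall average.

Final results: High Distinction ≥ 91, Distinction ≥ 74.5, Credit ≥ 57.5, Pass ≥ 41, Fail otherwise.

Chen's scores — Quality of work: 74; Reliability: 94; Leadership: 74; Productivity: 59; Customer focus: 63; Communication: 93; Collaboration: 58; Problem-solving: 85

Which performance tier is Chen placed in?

Distinction

Problem-solving score 85 ≥ 55: minimum met.
Weighted total:
  Quality of work 74 × 0.11 = 8.14
  Reliability 94 × 0.1 = 9.4
  Leadership 74 × 0.28 = 20.72
  Productivity 59 × 0.12 = 7.08
  Customer focus 63 × 0.09 = 5.67
  Communication 93 × 0.14 = 13.02
  Collaboration 58 × 0.09 = 5.22
  Problem-solving 85 × 0.07 = 5.95
Sum = 75.2
75.2 is ≥ 74.5 and < 91 → Distinction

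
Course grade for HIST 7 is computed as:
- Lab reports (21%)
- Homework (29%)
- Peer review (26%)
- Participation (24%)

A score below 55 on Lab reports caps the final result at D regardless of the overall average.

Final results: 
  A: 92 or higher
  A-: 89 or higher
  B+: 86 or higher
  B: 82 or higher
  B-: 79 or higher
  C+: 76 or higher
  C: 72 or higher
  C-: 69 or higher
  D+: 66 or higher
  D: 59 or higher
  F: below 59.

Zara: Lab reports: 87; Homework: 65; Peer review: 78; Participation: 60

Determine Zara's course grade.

Lab reports score 87 ≥ 55: minimum met.
Weighted total:
  Lab reports 87 × 0.21 = 18.27
  Homework 65 × 0.29 = 18.85
  Peer review 78 × 0.26 = 20.28
  Participation 60 × 0.24 = 14.4
Sum = 71.8
71.8 is ≥ 69 and < 72 → C-

C-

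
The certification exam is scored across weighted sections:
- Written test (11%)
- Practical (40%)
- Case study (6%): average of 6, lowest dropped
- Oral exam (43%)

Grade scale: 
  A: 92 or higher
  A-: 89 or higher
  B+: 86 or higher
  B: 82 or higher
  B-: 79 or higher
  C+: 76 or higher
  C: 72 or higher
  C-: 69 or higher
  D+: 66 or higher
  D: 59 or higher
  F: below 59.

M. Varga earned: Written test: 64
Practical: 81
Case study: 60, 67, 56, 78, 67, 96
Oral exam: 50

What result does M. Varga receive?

Case study: drop 56 → average of remaining 5 = 368/5 = 73.6
Weighted total:
  Written test 64 × 0.11 = 7.04
  Practical 81 × 0.4 = 32.4
  Case study 73.6 × 0.06 = 4.416
  Oral exam 50 × 0.43 = 21.5
Sum = 65.356
65.356 is ≥ 59 and < 66 → D

D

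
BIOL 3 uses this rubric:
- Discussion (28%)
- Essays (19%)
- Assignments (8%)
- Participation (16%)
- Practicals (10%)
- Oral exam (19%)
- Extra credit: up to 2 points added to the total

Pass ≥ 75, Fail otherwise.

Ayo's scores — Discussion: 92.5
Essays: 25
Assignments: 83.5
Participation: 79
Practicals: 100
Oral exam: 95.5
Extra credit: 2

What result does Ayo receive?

Pass

Weighted total:
  Discussion 92.5 × 0.28 = 25.9
  Essays 25 × 0.19 = 4.75
  Assignments 83.5 × 0.08 = 6.68
  Participation 79 × 0.16 = 12.64
  Practicals 100 × 0.1 = 10
  Oral exam 95.5 × 0.19 = 18.145
Sum = 78.115
Extra credit: 78.115 + 2 = 80.115
80.115 ≥ 75 → Pass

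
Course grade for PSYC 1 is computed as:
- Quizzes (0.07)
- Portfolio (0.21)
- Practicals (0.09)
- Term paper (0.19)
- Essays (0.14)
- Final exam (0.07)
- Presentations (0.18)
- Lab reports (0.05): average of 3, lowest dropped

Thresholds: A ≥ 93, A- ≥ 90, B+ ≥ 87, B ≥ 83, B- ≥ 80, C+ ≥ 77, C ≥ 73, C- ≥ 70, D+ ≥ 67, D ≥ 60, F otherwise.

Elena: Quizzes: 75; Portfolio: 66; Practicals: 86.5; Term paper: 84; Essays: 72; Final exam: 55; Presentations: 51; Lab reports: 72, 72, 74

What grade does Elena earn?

Lab reports: drop 72 → average of remaining 2 = 146/2 = 73
Weighted total:
  Quizzes 75 × 0.07 = 5.25
  Portfolio 66 × 0.21 = 13.86
  Practicals 86.5 × 0.09 = 7.785
  Term paper 84 × 0.19 = 15.96
  Essays 72 × 0.14 = 10.08
  Final exam 55 × 0.07 = 3.85
  Presentations 51 × 0.18 = 9.18
  Lab reports 73 × 0.05 = 3.65
Sum = 69.615
69.615 is ≥ 67 and < 70 → D+

D+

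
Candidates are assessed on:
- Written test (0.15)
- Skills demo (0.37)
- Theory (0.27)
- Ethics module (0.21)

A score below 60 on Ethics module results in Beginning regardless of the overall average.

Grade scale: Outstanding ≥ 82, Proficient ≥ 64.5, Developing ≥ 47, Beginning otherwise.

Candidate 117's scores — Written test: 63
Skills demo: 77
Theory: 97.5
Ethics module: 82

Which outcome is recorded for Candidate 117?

Ethics module score 82 ≥ 60: minimum met.
Weighted total:
  Written test 63 × 0.15 = 9.45
  Skills demo 77 × 0.37 = 28.49
  Theory 97.5 × 0.27 = 26.325
  Ethics module 82 × 0.21 = 17.22
Sum = 81.485
81.485 is ≥ 64.5 and < 82 → Proficient

Proficient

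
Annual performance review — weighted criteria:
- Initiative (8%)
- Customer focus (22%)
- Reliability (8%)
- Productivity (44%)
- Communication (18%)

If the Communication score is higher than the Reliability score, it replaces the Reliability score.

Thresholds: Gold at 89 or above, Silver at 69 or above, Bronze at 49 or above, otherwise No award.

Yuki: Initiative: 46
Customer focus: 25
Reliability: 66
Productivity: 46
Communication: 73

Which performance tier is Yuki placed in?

No award

Communication (73) > Reliability (66), so Reliability counts as 73.
Weighted total:
  Initiative 46 × 0.08 = 3.68
  Customer focus 25 × 0.22 = 5.5
  Reliability 73 × 0.08 = 5.84
  Productivity 46 × 0.44 = 20.24
  Communication 73 × 0.18 = 13.14
Sum = 48.4
48.4 < 49 → No award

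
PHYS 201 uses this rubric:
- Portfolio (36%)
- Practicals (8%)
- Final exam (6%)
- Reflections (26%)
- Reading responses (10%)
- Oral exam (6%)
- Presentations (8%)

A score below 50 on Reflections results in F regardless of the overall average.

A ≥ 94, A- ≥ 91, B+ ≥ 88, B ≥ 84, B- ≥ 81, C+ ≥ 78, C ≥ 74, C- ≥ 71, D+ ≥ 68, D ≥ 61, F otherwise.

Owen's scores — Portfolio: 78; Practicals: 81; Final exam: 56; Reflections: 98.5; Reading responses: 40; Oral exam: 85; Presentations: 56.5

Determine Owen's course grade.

Reflections score 98.5 ≥ 50: minimum met.
Weighted total:
  Portfolio 78 × 0.36 = 28.08
  Practicals 81 × 0.08 = 6.48
  Final exam 56 × 0.06 = 3.36
  Reflections 98.5 × 0.26 = 25.61
  Reading responses 40 × 0.1 = 4
  Oral exam 85 × 0.06 = 5.1
  Presentations 56.5 × 0.08 = 4.52
Sum = 77.15
77.15 is ≥ 74 and < 78 → C

C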